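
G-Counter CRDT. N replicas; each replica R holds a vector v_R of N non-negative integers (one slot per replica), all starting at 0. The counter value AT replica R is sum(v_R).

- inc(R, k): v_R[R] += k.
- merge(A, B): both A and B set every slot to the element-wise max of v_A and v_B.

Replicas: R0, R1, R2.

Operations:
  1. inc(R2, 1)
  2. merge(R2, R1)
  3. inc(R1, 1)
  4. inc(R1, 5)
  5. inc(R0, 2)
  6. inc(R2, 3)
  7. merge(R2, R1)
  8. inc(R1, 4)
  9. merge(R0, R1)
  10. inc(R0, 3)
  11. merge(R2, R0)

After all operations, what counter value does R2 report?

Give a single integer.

Answer: 19

Derivation:
Op 1: inc R2 by 1 -> R2=(0,0,1) value=1
Op 2: merge R2<->R1 -> R2=(0,0,1) R1=(0,0,1)
Op 3: inc R1 by 1 -> R1=(0,1,1) value=2
Op 4: inc R1 by 5 -> R1=(0,6,1) value=7
Op 5: inc R0 by 2 -> R0=(2,0,0) value=2
Op 6: inc R2 by 3 -> R2=(0,0,4) value=4
Op 7: merge R2<->R1 -> R2=(0,6,4) R1=(0,6,4)
Op 8: inc R1 by 4 -> R1=(0,10,4) value=14
Op 9: merge R0<->R1 -> R0=(2,10,4) R1=(2,10,4)
Op 10: inc R0 by 3 -> R0=(5,10,4) value=19
Op 11: merge R2<->R0 -> R2=(5,10,4) R0=(5,10,4)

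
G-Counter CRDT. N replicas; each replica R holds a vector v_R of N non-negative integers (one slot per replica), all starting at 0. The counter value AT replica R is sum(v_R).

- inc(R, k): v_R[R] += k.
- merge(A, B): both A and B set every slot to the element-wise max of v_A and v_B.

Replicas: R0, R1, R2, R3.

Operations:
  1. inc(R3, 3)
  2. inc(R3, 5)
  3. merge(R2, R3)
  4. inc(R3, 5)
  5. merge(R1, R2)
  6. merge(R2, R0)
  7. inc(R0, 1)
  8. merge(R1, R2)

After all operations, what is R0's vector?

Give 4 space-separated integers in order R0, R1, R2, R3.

Op 1: inc R3 by 3 -> R3=(0,0,0,3) value=3
Op 2: inc R3 by 5 -> R3=(0,0,0,8) value=8
Op 3: merge R2<->R3 -> R2=(0,0,0,8) R3=(0,0,0,8)
Op 4: inc R3 by 5 -> R3=(0,0,0,13) value=13
Op 5: merge R1<->R2 -> R1=(0,0,0,8) R2=(0,0,0,8)
Op 6: merge R2<->R0 -> R2=(0,0,0,8) R0=(0,0,0,8)
Op 7: inc R0 by 1 -> R0=(1,0,0,8) value=9
Op 8: merge R1<->R2 -> R1=(0,0,0,8) R2=(0,0,0,8)

Answer: 1 0 0 8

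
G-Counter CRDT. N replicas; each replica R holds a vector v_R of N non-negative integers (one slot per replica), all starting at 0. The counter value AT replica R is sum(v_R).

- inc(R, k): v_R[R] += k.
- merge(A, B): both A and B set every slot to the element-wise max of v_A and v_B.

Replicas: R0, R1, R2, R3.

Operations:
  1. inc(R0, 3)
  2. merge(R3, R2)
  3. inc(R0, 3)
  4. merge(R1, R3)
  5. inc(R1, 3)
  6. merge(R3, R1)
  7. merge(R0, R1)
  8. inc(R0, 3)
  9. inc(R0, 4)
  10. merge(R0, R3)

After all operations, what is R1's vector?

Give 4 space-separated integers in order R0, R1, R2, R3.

Op 1: inc R0 by 3 -> R0=(3,0,0,0) value=3
Op 2: merge R3<->R2 -> R3=(0,0,0,0) R2=(0,0,0,0)
Op 3: inc R0 by 3 -> R0=(6,0,0,0) value=6
Op 4: merge R1<->R3 -> R1=(0,0,0,0) R3=(0,0,0,0)
Op 5: inc R1 by 3 -> R1=(0,3,0,0) value=3
Op 6: merge R3<->R1 -> R3=(0,3,0,0) R1=(0,3,0,0)
Op 7: merge R0<->R1 -> R0=(6,3,0,0) R1=(6,3,0,0)
Op 8: inc R0 by 3 -> R0=(9,3,0,0) value=12
Op 9: inc R0 by 4 -> R0=(13,3,0,0) value=16
Op 10: merge R0<->R3 -> R0=(13,3,0,0) R3=(13,3,0,0)

Answer: 6 3 0 0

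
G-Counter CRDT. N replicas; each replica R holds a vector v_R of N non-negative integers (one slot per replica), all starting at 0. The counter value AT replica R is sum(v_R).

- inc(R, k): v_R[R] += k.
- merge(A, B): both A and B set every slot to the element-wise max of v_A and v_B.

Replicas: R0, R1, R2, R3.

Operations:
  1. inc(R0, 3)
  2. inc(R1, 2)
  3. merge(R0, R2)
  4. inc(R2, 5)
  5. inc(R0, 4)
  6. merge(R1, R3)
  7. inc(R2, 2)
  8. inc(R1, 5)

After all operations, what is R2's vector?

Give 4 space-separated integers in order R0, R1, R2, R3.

Answer: 3 0 7 0

Derivation:
Op 1: inc R0 by 3 -> R0=(3,0,0,0) value=3
Op 2: inc R1 by 2 -> R1=(0,2,0,0) value=2
Op 3: merge R0<->R2 -> R0=(3,0,0,0) R2=(3,0,0,0)
Op 4: inc R2 by 5 -> R2=(3,0,5,0) value=8
Op 5: inc R0 by 4 -> R0=(7,0,0,0) value=7
Op 6: merge R1<->R3 -> R1=(0,2,0,0) R3=(0,2,0,0)
Op 7: inc R2 by 2 -> R2=(3,0,7,0) value=10
Op 8: inc R1 by 5 -> R1=(0,7,0,0) value=7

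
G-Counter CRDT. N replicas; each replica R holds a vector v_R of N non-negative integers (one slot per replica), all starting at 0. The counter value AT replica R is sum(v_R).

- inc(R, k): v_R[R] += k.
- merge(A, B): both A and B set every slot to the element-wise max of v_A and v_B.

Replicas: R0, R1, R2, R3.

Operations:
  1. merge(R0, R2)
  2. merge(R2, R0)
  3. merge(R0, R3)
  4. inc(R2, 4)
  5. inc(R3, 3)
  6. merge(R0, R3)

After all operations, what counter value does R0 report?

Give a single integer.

Op 1: merge R0<->R2 -> R0=(0,0,0,0) R2=(0,0,0,0)
Op 2: merge R2<->R0 -> R2=(0,0,0,0) R0=(0,0,0,0)
Op 3: merge R0<->R3 -> R0=(0,0,0,0) R3=(0,0,0,0)
Op 4: inc R2 by 4 -> R2=(0,0,4,0) value=4
Op 5: inc R3 by 3 -> R3=(0,0,0,3) value=3
Op 6: merge R0<->R3 -> R0=(0,0,0,3) R3=(0,0,0,3)

Answer: 3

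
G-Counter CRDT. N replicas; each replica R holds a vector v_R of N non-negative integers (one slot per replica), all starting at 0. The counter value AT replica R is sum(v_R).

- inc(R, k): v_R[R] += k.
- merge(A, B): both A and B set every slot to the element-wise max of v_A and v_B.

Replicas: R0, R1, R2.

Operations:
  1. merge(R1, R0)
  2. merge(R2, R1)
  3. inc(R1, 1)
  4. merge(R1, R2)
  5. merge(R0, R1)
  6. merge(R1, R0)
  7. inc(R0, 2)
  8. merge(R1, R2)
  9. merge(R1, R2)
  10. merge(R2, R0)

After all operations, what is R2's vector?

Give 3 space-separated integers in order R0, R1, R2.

Answer: 2 1 0

Derivation:
Op 1: merge R1<->R0 -> R1=(0,0,0) R0=(0,0,0)
Op 2: merge R2<->R1 -> R2=(0,0,0) R1=(0,0,0)
Op 3: inc R1 by 1 -> R1=(0,1,0) value=1
Op 4: merge R1<->R2 -> R1=(0,1,0) R2=(0,1,0)
Op 5: merge R0<->R1 -> R0=(0,1,0) R1=(0,1,0)
Op 6: merge R1<->R0 -> R1=(0,1,0) R0=(0,1,0)
Op 7: inc R0 by 2 -> R0=(2,1,0) value=3
Op 8: merge R1<->R2 -> R1=(0,1,0) R2=(0,1,0)
Op 9: merge R1<->R2 -> R1=(0,1,0) R2=(0,1,0)
Op 10: merge R2<->R0 -> R2=(2,1,0) R0=(2,1,0)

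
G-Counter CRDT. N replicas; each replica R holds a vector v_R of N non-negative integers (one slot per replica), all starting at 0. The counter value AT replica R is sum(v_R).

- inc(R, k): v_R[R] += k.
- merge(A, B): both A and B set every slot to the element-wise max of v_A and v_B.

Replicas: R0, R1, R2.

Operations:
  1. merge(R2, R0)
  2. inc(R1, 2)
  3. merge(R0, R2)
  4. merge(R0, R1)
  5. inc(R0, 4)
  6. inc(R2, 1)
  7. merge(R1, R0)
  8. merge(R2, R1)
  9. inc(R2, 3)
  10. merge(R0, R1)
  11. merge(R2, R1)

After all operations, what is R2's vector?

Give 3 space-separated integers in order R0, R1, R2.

Answer: 4 2 4

Derivation:
Op 1: merge R2<->R0 -> R2=(0,0,0) R0=(0,0,0)
Op 2: inc R1 by 2 -> R1=(0,2,0) value=2
Op 3: merge R0<->R2 -> R0=(0,0,0) R2=(0,0,0)
Op 4: merge R0<->R1 -> R0=(0,2,0) R1=(0,2,0)
Op 5: inc R0 by 4 -> R0=(4,2,0) value=6
Op 6: inc R2 by 1 -> R2=(0,0,1) value=1
Op 7: merge R1<->R0 -> R1=(4,2,0) R0=(4,2,0)
Op 8: merge R2<->R1 -> R2=(4,2,1) R1=(4,2,1)
Op 9: inc R2 by 3 -> R2=(4,2,4) value=10
Op 10: merge R0<->R1 -> R0=(4,2,1) R1=(4,2,1)
Op 11: merge R2<->R1 -> R2=(4,2,4) R1=(4,2,4)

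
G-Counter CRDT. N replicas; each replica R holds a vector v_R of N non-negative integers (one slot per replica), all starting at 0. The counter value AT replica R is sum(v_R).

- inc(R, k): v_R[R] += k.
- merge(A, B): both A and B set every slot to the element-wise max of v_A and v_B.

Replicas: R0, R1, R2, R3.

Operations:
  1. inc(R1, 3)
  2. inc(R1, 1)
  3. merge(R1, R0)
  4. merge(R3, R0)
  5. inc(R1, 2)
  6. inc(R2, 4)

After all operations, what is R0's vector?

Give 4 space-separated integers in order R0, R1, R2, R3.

Op 1: inc R1 by 3 -> R1=(0,3,0,0) value=3
Op 2: inc R1 by 1 -> R1=(0,4,0,0) value=4
Op 3: merge R1<->R0 -> R1=(0,4,0,0) R0=(0,4,0,0)
Op 4: merge R3<->R0 -> R3=(0,4,0,0) R0=(0,4,0,0)
Op 5: inc R1 by 2 -> R1=(0,6,0,0) value=6
Op 6: inc R2 by 4 -> R2=(0,0,4,0) value=4

Answer: 0 4 0 0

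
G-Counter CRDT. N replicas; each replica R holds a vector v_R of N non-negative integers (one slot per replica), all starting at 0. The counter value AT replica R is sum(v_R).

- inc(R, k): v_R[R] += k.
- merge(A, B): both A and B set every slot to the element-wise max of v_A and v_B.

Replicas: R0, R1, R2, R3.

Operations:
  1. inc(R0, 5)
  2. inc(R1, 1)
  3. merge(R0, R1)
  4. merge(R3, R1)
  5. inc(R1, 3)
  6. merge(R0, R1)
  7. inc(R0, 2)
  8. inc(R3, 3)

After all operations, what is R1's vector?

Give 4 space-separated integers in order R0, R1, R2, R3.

Answer: 5 4 0 0

Derivation:
Op 1: inc R0 by 5 -> R0=(5,0,0,0) value=5
Op 2: inc R1 by 1 -> R1=(0,1,0,0) value=1
Op 3: merge R0<->R1 -> R0=(5,1,0,0) R1=(5,1,0,0)
Op 4: merge R3<->R1 -> R3=(5,1,0,0) R1=(5,1,0,0)
Op 5: inc R1 by 3 -> R1=(5,4,0,0) value=9
Op 6: merge R0<->R1 -> R0=(5,4,0,0) R1=(5,4,0,0)
Op 7: inc R0 by 2 -> R0=(7,4,0,0) value=11
Op 8: inc R3 by 3 -> R3=(5,1,0,3) value=9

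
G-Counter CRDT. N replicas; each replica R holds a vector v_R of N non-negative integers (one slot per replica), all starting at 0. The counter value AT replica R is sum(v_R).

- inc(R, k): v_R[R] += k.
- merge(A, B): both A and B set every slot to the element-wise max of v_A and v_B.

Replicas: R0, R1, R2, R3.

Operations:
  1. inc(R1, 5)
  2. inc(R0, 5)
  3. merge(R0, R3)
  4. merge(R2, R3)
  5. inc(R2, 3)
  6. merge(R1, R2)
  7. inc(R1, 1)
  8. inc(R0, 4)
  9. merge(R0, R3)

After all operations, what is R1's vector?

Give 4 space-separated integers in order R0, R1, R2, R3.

Answer: 5 6 3 0

Derivation:
Op 1: inc R1 by 5 -> R1=(0,5,0,0) value=5
Op 2: inc R0 by 5 -> R0=(5,0,0,0) value=5
Op 3: merge R0<->R3 -> R0=(5,0,0,0) R3=(5,0,0,0)
Op 4: merge R2<->R3 -> R2=(5,0,0,0) R3=(5,0,0,0)
Op 5: inc R2 by 3 -> R2=(5,0,3,0) value=8
Op 6: merge R1<->R2 -> R1=(5,5,3,0) R2=(5,5,3,0)
Op 7: inc R1 by 1 -> R1=(5,6,3,0) value=14
Op 8: inc R0 by 4 -> R0=(9,0,0,0) value=9
Op 9: merge R0<->R3 -> R0=(9,0,0,0) R3=(9,0,0,0)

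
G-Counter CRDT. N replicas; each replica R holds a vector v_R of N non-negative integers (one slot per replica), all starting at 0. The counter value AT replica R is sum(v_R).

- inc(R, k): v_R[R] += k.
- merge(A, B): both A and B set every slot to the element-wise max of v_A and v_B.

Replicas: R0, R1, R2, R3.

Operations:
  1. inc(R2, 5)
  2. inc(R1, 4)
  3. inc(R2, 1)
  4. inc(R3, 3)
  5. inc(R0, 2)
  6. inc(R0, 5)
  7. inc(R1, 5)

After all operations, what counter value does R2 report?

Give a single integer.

Op 1: inc R2 by 5 -> R2=(0,0,5,0) value=5
Op 2: inc R1 by 4 -> R1=(0,4,0,0) value=4
Op 3: inc R2 by 1 -> R2=(0,0,6,0) value=6
Op 4: inc R3 by 3 -> R3=(0,0,0,3) value=3
Op 5: inc R0 by 2 -> R0=(2,0,0,0) value=2
Op 6: inc R0 by 5 -> R0=(7,0,0,0) value=7
Op 7: inc R1 by 5 -> R1=(0,9,0,0) value=9

Answer: 6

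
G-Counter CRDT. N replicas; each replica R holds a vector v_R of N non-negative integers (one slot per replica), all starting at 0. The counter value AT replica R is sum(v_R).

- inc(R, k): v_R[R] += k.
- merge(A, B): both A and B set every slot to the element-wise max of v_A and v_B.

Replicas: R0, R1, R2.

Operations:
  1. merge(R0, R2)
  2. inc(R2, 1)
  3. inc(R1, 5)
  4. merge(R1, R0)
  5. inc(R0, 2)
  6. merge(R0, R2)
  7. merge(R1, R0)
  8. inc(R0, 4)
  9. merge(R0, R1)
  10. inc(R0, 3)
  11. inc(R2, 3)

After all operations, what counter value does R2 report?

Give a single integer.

Answer: 11

Derivation:
Op 1: merge R0<->R2 -> R0=(0,0,0) R2=(0,0,0)
Op 2: inc R2 by 1 -> R2=(0,0,1) value=1
Op 3: inc R1 by 5 -> R1=(0,5,0) value=5
Op 4: merge R1<->R0 -> R1=(0,5,0) R0=(0,5,0)
Op 5: inc R0 by 2 -> R0=(2,5,0) value=7
Op 6: merge R0<->R2 -> R0=(2,5,1) R2=(2,5,1)
Op 7: merge R1<->R0 -> R1=(2,5,1) R0=(2,5,1)
Op 8: inc R0 by 4 -> R0=(6,5,1) value=12
Op 9: merge R0<->R1 -> R0=(6,5,1) R1=(6,5,1)
Op 10: inc R0 by 3 -> R0=(9,5,1) value=15
Op 11: inc R2 by 3 -> R2=(2,5,4) value=11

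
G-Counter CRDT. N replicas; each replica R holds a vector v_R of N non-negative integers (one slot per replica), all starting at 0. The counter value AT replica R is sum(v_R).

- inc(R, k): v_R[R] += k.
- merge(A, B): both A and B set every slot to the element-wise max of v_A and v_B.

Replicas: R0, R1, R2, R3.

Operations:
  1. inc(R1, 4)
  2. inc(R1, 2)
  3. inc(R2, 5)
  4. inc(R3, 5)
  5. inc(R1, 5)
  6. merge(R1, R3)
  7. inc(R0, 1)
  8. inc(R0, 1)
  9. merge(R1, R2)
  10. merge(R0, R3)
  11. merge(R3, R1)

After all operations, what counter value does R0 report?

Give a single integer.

Op 1: inc R1 by 4 -> R1=(0,4,0,0) value=4
Op 2: inc R1 by 2 -> R1=(0,6,0,0) value=6
Op 3: inc R2 by 5 -> R2=(0,0,5,0) value=5
Op 4: inc R3 by 5 -> R3=(0,0,0,5) value=5
Op 5: inc R1 by 5 -> R1=(0,11,0,0) value=11
Op 6: merge R1<->R3 -> R1=(0,11,0,5) R3=(0,11,0,5)
Op 7: inc R0 by 1 -> R0=(1,0,0,0) value=1
Op 8: inc R0 by 1 -> R0=(2,0,0,0) value=2
Op 9: merge R1<->R2 -> R1=(0,11,5,5) R2=(0,11,5,5)
Op 10: merge R0<->R3 -> R0=(2,11,0,5) R3=(2,11,0,5)
Op 11: merge R3<->R1 -> R3=(2,11,5,5) R1=(2,11,5,5)

Answer: 18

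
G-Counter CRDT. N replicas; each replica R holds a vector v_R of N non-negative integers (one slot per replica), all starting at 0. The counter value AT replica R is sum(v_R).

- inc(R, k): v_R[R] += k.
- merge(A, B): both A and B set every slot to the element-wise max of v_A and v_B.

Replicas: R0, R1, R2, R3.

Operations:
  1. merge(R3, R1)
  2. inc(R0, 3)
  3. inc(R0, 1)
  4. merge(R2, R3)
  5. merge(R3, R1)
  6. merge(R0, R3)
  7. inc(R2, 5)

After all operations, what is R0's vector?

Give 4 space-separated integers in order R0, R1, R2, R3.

Op 1: merge R3<->R1 -> R3=(0,0,0,0) R1=(0,0,0,0)
Op 2: inc R0 by 3 -> R0=(3,0,0,0) value=3
Op 3: inc R0 by 1 -> R0=(4,0,0,0) value=4
Op 4: merge R2<->R3 -> R2=(0,0,0,0) R3=(0,0,0,0)
Op 5: merge R3<->R1 -> R3=(0,0,0,0) R1=(0,0,0,0)
Op 6: merge R0<->R3 -> R0=(4,0,0,0) R3=(4,0,0,0)
Op 7: inc R2 by 5 -> R2=(0,0,5,0) value=5

Answer: 4 0 0 0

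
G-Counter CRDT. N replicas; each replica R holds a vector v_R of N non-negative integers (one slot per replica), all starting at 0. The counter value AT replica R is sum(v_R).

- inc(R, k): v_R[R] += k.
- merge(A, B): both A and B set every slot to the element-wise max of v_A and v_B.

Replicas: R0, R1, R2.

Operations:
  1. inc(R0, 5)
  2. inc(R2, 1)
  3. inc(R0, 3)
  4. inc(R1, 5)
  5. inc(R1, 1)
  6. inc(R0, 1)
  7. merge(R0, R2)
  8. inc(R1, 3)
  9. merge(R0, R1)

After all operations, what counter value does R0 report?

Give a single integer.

Op 1: inc R0 by 5 -> R0=(5,0,0) value=5
Op 2: inc R2 by 1 -> R2=(0,0,1) value=1
Op 3: inc R0 by 3 -> R0=(8,0,0) value=8
Op 4: inc R1 by 5 -> R1=(0,5,0) value=5
Op 5: inc R1 by 1 -> R1=(0,6,0) value=6
Op 6: inc R0 by 1 -> R0=(9,0,0) value=9
Op 7: merge R0<->R2 -> R0=(9,0,1) R2=(9,0,1)
Op 8: inc R1 by 3 -> R1=(0,9,0) value=9
Op 9: merge R0<->R1 -> R0=(9,9,1) R1=(9,9,1)

Answer: 19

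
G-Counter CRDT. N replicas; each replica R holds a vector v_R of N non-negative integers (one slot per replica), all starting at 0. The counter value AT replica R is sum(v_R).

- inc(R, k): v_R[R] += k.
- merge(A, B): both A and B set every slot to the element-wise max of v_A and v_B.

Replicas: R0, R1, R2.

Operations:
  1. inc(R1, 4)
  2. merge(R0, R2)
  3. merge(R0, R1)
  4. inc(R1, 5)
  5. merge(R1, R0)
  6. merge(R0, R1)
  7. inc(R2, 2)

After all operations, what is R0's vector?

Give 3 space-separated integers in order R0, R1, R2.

Answer: 0 9 0

Derivation:
Op 1: inc R1 by 4 -> R1=(0,4,0) value=4
Op 2: merge R0<->R2 -> R0=(0,0,0) R2=(0,0,0)
Op 3: merge R0<->R1 -> R0=(0,4,0) R1=(0,4,0)
Op 4: inc R1 by 5 -> R1=(0,9,0) value=9
Op 5: merge R1<->R0 -> R1=(0,9,0) R0=(0,9,0)
Op 6: merge R0<->R1 -> R0=(0,9,0) R1=(0,9,0)
Op 7: inc R2 by 2 -> R2=(0,0,2) value=2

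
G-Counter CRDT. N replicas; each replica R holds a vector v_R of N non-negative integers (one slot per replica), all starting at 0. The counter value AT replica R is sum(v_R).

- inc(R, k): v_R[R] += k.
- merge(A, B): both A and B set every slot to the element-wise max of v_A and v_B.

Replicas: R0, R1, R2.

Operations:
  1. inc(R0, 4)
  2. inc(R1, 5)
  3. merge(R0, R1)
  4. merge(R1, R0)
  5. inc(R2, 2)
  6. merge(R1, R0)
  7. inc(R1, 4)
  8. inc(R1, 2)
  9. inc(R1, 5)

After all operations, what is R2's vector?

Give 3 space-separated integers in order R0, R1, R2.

Answer: 0 0 2

Derivation:
Op 1: inc R0 by 4 -> R0=(4,0,0) value=4
Op 2: inc R1 by 5 -> R1=(0,5,0) value=5
Op 3: merge R0<->R1 -> R0=(4,5,0) R1=(4,5,0)
Op 4: merge R1<->R0 -> R1=(4,5,0) R0=(4,5,0)
Op 5: inc R2 by 2 -> R2=(0,0,2) value=2
Op 6: merge R1<->R0 -> R1=(4,5,0) R0=(4,5,0)
Op 7: inc R1 by 4 -> R1=(4,9,0) value=13
Op 8: inc R1 by 2 -> R1=(4,11,0) value=15
Op 9: inc R1 by 5 -> R1=(4,16,0) value=20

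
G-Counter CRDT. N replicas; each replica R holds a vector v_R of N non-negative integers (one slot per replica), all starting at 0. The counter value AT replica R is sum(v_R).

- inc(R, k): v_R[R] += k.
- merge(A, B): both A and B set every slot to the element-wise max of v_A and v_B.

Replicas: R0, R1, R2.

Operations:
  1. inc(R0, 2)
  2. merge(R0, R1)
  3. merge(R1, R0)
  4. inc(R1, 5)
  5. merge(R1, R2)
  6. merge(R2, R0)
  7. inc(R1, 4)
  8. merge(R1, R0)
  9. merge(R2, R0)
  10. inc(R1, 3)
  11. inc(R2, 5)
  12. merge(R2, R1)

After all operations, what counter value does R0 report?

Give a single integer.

Answer: 11

Derivation:
Op 1: inc R0 by 2 -> R0=(2,0,0) value=2
Op 2: merge R0<->R1 -> R0=(2,0,0) R1=(2,0,0)
Op 3: merge R1<->R0 -> R1=(2,0,0) R0=(2,0,0)
Op 4: inc R1 by 5 -> R1=(2,5,0) value=7
Op 5: merge R1<->R2 -> R1=(2,5,0) R2=(2,5,0)
Op 6: merge R2<->R0 -> R2=(2,5,0) R0=(2,5,0)
Op 7: inc R1 by 4 -> R1=(2,9,0) value=11
Op 8: merge R1<->R0 -> R1=(2,9,0) R0=(2,9,0)
Op 9: merge R2<->R0 -> R2=(2,9,0) R0=(2,9,0)
Op 10: inc R1 by 3 -> R1=(2,12,0) value=14
Op 11: inc R2 by 5 -> R2=(2,9,5) value=16
Op 12: merge R2<->R1 -> R2=(2,12,5) R1=(2,12,5)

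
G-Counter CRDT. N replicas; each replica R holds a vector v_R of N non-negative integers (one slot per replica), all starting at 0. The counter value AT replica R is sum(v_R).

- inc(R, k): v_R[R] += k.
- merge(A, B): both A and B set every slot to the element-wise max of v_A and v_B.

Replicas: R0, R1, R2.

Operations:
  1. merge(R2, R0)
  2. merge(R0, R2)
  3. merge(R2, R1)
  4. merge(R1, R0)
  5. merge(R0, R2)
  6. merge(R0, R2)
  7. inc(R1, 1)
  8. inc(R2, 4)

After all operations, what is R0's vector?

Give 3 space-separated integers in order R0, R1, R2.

Op 1: merge R2<->R0 -> R2=(0,0,0) R0=(0,0,0)
Op 2: merge R0<->R2 -> R0=(0,0,0) R2=(0,0,0)
Op 3: merge R2<->R1 -> R2=(0,0,0) R1=(0,0,0)
Op 4: merge R1<->R0 -> R1=(0,0,0) R0=(0,0,0)
Op 5: merge R0<->R2 -> R0=(0,0,0) R2=(0,0,0)
Op 6: merge R0<->R2 -> R0=(0,0,0) R2=(0,0,0)
Op 7: inc R1 by 1 -> R1=(0,1,0) value=1
Op 8: inc R2 by 4 -> R2=(0,0,4) value=4

Answer: 0 0 0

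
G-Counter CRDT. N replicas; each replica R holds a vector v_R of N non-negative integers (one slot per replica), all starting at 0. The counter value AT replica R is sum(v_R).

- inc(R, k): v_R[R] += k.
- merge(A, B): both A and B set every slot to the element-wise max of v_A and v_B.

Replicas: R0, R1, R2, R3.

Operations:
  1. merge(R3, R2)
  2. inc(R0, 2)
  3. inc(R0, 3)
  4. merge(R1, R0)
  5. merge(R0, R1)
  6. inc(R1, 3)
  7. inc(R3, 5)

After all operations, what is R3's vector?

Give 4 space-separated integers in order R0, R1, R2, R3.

Op 1: merge R3<->R2 -> R3=(0,0,0,0) R2=(0,0,0,0)
Op 2: inc R0 by 2 -> R0=(2,0,0,0) value=2
Op 3: inc R0 by 3 -> R0=(5,0,0,0) value=5
Op 4: merge R1<->R0 -> R1=(5,0,0,0) R0=(5,0,0,0)
Op 5: merge R0<->R1 -> R0=(5,0,0,0) R1=(5,0,0,0)
Op 6: inc R1 by 3 -> R1=(5,3,0,0) value=8
Op 7: inc R3 by 5 -> R3=(0,0,0,5) value=5

Answer: 0 0 0 5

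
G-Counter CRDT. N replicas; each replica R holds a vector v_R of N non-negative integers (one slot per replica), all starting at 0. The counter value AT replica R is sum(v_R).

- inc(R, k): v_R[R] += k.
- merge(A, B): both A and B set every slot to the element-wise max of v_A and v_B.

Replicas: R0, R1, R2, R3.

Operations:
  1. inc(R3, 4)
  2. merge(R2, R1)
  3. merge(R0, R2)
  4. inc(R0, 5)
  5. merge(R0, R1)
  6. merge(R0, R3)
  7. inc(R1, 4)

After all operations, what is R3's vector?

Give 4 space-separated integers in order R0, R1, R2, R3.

Answer: 5 0 0 4

Derivation:
Op 1: inc R3 by 4 -> R3=(0,0,0,4) value=4
Op 2: merge R2<->R1 -> R2=(0,0,0,0) R1=(0,0,0,0)
Op 3: merge R0<->R2 -> R0=(0,0,0,0) R2=(0,0,0,0)
Op 4: inc R0 by 5 -> R0=(5,0,0,0) value=5
Op 5: merge R0<->R1 -> R0=(5,0,0,0) R1=(5,0,0,0)
Op 6: merge R0<->R3 -> R0=(5,0,0,4) R3=(5,0,0,4)
Op 7: inc R1 by 4 -> R1=(5,4,0,0) value=9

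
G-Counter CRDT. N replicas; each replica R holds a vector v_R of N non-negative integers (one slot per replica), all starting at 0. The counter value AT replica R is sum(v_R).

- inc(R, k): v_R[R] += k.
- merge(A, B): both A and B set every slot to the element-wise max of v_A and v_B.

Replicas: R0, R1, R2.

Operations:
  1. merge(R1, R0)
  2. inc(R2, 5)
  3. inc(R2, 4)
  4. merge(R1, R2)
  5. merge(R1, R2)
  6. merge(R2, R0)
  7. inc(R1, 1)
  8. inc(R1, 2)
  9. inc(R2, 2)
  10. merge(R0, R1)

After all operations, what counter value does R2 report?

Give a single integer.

Op 1: merge R1<->R0 -> R1=(0,0,0) R0=(0,0,0)
Op 2: inc R2 by 5 -> R2=(0,0,5) value=5
Op 3: inc R2 by 4 -> R2=(0,0,9) value=9
Op 4: merge R1<->R2 -> R1=(0,0,9) R2=(0,0,9)
Op 5: merge R1<->R2 -> R1=(0,0,9) R2=(0,0,9)
Op 6: merge R2<->R0 -> R2=(0,0,9) R0=(0,0,9)
Op 7: inc R1 by 1 -> R1=(0,1,9) value=10
Op 8: inc R1 by 2 -> R1=(0,3,9) value=12
Op 9: inc R2 by 2 -> R2=(0,0,11) value=11
Op 10: merge R0<->R1 -> R0=(0,3,9) R1=(0,3,9)

Answer: 11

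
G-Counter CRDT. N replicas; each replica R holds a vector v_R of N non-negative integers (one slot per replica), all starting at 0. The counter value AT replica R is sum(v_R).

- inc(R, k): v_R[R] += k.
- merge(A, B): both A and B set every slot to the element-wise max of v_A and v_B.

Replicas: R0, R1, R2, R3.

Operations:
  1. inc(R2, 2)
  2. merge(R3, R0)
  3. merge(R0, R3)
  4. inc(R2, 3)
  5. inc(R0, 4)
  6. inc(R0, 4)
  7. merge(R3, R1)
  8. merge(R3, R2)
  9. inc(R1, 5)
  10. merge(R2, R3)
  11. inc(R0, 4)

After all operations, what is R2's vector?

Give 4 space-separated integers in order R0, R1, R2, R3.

Op 1: inc R2 by 2 -> R2=(0,0,2,0) value=2
Op 2: merge R3<->R0 -> R3=(0,0,0,0) R0=(0,0,0,0)
Op 3: merge R0<->R3 -> R0=(0,0,0,0) R3=(0,0,0,0)
Op 4: inc R2 by 3 -> R2=(0,0,5,0) value=5
Op 5: inc R0 by 4 -> R0=(4,0,0,0) value=4
Op 6: inc R0 by 4 -> R0=(8,0,0,0) value=8
Op 7: merge R3<->R1 -> R3=(0,0,0,0) R1=(0,0,0,0)
Op 8: merge R3<->R2 -> R3=(0,0,5,0) R2=(0,0,5,0)
Op 9: inc R1 by 5 -> R1=(0,5,0,0) value=5
Op 10: merge R2<->R3 -> R2=(0,0,5,0) R3=(0,0,5,0)
Op 11: inc R0 by 4 -> R0=(12,0,0,0) value=12

Answer: 0 0 5 0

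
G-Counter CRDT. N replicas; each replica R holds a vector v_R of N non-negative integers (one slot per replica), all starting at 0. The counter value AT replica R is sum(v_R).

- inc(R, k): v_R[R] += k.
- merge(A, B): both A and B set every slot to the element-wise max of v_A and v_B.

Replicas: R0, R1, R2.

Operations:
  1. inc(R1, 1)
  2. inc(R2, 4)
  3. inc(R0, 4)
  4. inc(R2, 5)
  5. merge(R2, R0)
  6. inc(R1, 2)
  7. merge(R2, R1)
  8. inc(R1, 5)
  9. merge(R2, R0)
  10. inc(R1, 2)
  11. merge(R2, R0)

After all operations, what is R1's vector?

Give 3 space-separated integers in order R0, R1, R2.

Op 1: inc R1 by 1 -> R1=(0,1,0) value=1
Op 2: inc R2 by 4 -> R2=(0,0,4) value=4
Op 3: inc R0 by 4 -> R0=(4,0,0) value=4
Op 4: inc R2 by 5 -> R2=(0,0,9) value=9
Op 5: merge R2<->R0 -> R2=(4,0,9) R0=(4,0,9)
Op 6: inc R1 by 2 -> R1=(0,3,0) value=3
Op 7: merge R2<->R1 -> R2=(4,3,9) R1=(4,3,9)
Op 8: inc R1 by 5 -> R1=(4,8,9) value=21
Op 9: merge R2<->R0 -> R2=(4,3,9) R0=(4,3,9)
Op 10: inc R1 by 2 -> R1=(4,10,9) value=23
Op 11: merge R2<->R0 -> R2=(4,3,9) R0=(4,3,9)

Answer: 4 10 9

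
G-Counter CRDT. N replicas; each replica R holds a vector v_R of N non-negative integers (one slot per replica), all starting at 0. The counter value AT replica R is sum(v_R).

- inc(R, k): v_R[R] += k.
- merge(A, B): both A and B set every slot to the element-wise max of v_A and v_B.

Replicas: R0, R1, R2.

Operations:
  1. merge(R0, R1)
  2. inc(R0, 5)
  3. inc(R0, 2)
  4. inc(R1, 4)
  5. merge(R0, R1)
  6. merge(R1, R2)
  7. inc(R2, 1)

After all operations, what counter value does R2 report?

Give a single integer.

Answer: 12

Derivation:
Op 1: merge R0<->R1 -> R0=(0,0,0) R1=(0,0,0)
Op 2: inc R0 by 5 -> R0=(5,0,0) value=5
Op 3: inc R0 by 2 -> R0=(7,0,0) value=7
Op 4: inc R1 by 4 -> R1=(0,4,0) value=4
Op 5: merge R0<->R1 -> R0=(7,4,0) R1=(7,4,0)
Op 6: merge R1<->R2 -> R1=(7,4,0) R2=(7,4,0)
Op 7: inc R2 by 1 -> R2=(7,4,1) value=12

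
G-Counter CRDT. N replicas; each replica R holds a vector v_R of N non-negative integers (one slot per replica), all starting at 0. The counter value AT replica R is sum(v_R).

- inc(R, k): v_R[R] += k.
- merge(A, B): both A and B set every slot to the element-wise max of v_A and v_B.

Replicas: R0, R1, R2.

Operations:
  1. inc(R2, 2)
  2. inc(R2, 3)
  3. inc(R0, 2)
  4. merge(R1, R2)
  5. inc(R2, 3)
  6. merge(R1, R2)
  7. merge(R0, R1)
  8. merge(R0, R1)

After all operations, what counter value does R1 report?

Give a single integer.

Answer: 10

Derivation:
Op 1: inc R2 by 2 -> R2=(0,0,2) value=2
Op 2: inc R2 by 3 -> R2=(0,0,5) value=5
Op 3: inc R0 by 2 -> R0=(2,0,0) value=2
Op 4: merge R1<->R2 -> R1=(0,0,5) R2=(0,0,5)
Op 5: inc R2 by 3 -> R2=(0,0,8) value=8
Op 6: merge R1<->R2 -> R1=(0,0,8) R2=(0,0,8)
Op 7: merge R0<->R1 -> R0=(2,0,8) R1=(2,0,8)
Op 8: merge R0<->R1 -> R0=(2,0,8) R1=(2,0,8)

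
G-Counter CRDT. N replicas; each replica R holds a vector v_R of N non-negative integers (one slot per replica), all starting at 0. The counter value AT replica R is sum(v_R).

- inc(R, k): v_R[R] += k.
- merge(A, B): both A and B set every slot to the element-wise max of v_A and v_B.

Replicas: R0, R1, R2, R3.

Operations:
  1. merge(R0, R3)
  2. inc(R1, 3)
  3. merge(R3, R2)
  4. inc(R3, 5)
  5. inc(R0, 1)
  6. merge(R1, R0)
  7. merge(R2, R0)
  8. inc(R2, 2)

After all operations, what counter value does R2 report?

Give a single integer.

Op 1: merge R0<->R3 -> R0=(0,0,0,0) R3=(0,0,0,0)
Op 2: inc R1 by 3 -> R1=(0,3,0,0) value=3
Op 3: merge R3<->R2 -> R3=(0,0,0,0) R2=(0,0,0,0)
Op 4: inc R3 by 5 -> R3=(0,0,0,5) value=5
Op 5: inc R0 by 1 -> R0=(1,0,0,0) value=1
Op 6: merge R1<->R0 -> R1=(1,3,0,0) R0=(1,3,0,0)
Op 7: merge R2<->R0 -> R2=(1,3,0,0) R0=(1,3,0,0)
Op 8: inc R2 by 2 -> R2=(1,3,2,0) value=6

Answer: 6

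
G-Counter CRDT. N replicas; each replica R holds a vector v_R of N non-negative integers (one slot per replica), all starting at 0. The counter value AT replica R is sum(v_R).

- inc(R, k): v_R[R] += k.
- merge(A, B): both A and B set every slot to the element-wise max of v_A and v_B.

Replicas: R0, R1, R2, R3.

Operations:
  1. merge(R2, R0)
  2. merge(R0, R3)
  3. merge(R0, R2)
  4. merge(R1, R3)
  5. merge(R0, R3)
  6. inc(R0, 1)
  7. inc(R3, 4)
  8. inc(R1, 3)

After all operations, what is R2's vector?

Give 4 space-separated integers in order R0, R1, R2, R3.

Answer: 0 0 0 0

Derivation:
Op 1: merge R2<->R0 -> R2=(0,0,0,0) R0=(0,0,0,0)
Op 2: merge R0<->R3 -> R0=(0,0,0,0) R3=(0,0,0,0)
Op 3: merge R0<->R2 -> R0=(0,0,0,0) R2=(0,0,0,0)
Op 4: merge R1<->R3 -> R1=(0,0,0,0) R3=(0,0,0,0)
Op 5: merge R0<->R3 -> R0=(0,0,0,0) R3=(0,0,0,0)
Op 6: inc R0 by 1 -> R0=(1,0,0,0) value=1
Op 7: inc R3 by 4 -> R3=(0,0,0,4) value=4
Op 8: inc R1 by 3 -> R1=(0,3,0,0) value=3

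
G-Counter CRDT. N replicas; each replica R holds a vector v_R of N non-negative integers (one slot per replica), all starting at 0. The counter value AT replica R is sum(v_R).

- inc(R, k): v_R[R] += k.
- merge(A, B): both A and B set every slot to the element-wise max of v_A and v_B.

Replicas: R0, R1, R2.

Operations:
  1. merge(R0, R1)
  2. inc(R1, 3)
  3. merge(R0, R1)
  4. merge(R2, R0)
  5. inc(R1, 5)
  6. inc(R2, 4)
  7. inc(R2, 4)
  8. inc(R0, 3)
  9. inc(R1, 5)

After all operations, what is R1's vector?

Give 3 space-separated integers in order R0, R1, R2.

Answer: 0 13 0

Derivation:
Op 1: merge R0<->R1 -> R0=(0,0,0) R1=(0,0,0)
Op 2: inc R1 by 3 -> R1=(0,3,0) value=3
Op 3: merge R0<->R1 -> R0=(0,3,0) R1=(0,3,0)
Op 4: merge R2<->R0 -> R2=(0,3,0) R0=(0,3,0)
Op 5: inc R1 by 5 -> R1=(0,8,0) value=8
Op 6: inc R2 by 4 -> R2=(0,3,4) value=7
Op 7: inc R2 by 4 -> R2=(0,3,8) value=11
Op 8: inc R0 by 3 -> R0=(3,3,0) value=6
Op 9: inc R1 by 5 -> R1=(0,13,0) value=13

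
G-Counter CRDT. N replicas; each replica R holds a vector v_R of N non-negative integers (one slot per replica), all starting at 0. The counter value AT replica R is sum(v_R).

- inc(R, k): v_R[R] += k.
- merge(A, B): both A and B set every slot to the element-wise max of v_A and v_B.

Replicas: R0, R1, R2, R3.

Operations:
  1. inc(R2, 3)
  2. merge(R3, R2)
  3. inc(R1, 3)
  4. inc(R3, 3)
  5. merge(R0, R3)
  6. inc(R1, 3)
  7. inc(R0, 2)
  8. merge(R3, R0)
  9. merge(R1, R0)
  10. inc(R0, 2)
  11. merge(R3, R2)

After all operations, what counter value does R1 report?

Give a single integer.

Answer: 14

Derivation:
Op 1: inc R2 by 3 -> R2=(0,0,3,0) value=3
Op 2: merge R3<->R2 -> R3=(0,0,3,0) R2=(0,0,3,0)
Op 3: inc R1 by 3 -> R1=(0,3,0,0) value=3
Op 4: inc R3 by 3 -> R3=(0,0,3,3) value=6
Op 5: merge R0<->R3 -> R0=(0,0,3,3) R3=(0,0,3,3)
Op 6: inc R1 by 3 -> R1=(0,6,0,0) value=6
Op 7: inc R0 by 2 -> R0=(2,0,3,3) value=8
Op 8: merge R3<->R0 -> R3=(2,0,3,3) R0=(2,0,3,3)
Op 9: merge R1<->R0 -> R1=(2,6,3,3) R0=(2,6,3,3)
Op 10: inc R0 by 2 -> R0=(4,6,3,3) value=16
Op 11: merge R3<->R2 -> R3=(2,0,3,3) R2=(2,0,3,3)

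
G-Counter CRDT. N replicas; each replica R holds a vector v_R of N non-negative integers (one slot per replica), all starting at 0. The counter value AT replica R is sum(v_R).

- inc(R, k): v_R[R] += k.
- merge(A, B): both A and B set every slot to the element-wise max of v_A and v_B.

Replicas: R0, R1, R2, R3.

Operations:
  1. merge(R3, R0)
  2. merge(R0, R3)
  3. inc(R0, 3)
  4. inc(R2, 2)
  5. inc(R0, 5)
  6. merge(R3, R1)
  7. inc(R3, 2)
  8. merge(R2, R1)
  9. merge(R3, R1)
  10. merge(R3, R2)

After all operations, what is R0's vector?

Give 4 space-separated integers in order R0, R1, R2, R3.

Op 1: merge R3<->R0 -> R3=(0,0,0,0) R0=(0,0,0,0)
Op 2: merge R0<->R3 -> R0=(0,0,0,0) R3=(0,0,0,0)
Op 3: inc R0 by 3 -> R0=(3,0,0,0) value=3
Op 4: inc R2 by 2 -> R2=(0,0,2,0) value=2
Op 5: inc R0 by 5 -> R0=(8,0,0,0) value=8
Op 6: merge R3<->R1 -> R3=(0,0,0,0) R1=(0,0,0,0)
Op 7: inc R3 by 2 -> R3=(0,0,0,2) value=2
Op 8: merge R2<->R1 -> R2=(0,0,2,0) R1=(0,0,2,0)
Op 9: merge R3<->R1 -> R3=(0,0,2,2) R1=(0,0,2,2)
Op 10: merge R3<->R2 -> R3=(0,0,2,2) R2=(0,0,2,2)

Answer: 8 0 0 0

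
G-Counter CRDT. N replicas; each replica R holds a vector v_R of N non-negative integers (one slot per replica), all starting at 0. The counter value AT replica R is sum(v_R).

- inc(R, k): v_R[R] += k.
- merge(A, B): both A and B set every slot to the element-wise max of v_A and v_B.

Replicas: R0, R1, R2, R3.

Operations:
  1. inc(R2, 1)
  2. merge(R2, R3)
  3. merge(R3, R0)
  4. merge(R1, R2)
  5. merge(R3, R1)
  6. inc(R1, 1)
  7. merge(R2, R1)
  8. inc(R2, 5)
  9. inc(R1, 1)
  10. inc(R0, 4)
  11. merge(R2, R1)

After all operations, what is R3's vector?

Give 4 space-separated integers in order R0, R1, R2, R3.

Answer: 0 0 1 0

Derivation:
Op 1: inc R2 by 1 -> R2=(0,0,1,0) value=1
Op 2: merge R2<->R3 -> R2=(0,0,1,0) R3=(0,0,1,0)
Op 3: merge R3<->R0 -> R3=(0,0,1,0) R0=(0,0,1,0)
Op 4: merge R1<->R2 -> R1=(0,0,1,0) R2=(0,0,1,0)
Op 5: merge R3<->R1 -> R3=(0,0,1,0) R1=(0,0,1,0)
Op 6: inc R1 by 1 -> R1=(0,1,1,0) value=2
Op 7: merge R2<->R1 -> R2=(0,1,1,0) R1=(0,1,1,0)
Op 8: inc R2 by 5 -> R2=(0,1,6,0) value=7
Op 9: inc R1 by 1 -> R1=(0,2,1,0) value=3
Op 10: inc R0 by 4 -> R0=(4,0,1,0) value=5
Op 11: merge R2<->R1 -> R2=(0,2,6,0) R1=(0,2,6,0)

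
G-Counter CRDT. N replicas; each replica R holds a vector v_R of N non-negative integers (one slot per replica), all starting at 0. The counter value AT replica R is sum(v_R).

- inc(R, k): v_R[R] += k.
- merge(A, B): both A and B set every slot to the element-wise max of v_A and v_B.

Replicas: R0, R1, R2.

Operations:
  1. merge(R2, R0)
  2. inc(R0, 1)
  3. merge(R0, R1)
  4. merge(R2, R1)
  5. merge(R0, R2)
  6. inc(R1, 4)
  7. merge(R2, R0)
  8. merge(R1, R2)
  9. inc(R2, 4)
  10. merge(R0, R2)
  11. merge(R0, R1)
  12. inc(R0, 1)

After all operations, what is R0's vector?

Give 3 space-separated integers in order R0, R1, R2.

Answer: 2 4 4

Derivation:
Op 1: merge R2<->R0 -> R2=(0,0,0) R0=(0,0,0)
Op 2: inc R0 by 1 -> R0=(1,0,0) value=1
Op 3: merge R0<->R1 -> R0=(1,0,0) R1=(1,0,0)
Op 4: merge R2<->R1 -> R2=(1,0,0) R1=(1,0,0)
Op 5: merge R0<->R2 -> R0=(1,0,0) R2=(1,0,0)
Op 6: inc R1 by 4 -> R1=(1,4,0) value=5
Op 7: merge R2<->R0 -> R2=(1,0,0) R0=(1,0,0)
Op 8: merge R1<->R2 -> R1=(1,4,0) R2=(1,4,0)
Op 9: inc R2 by 4 -> R2=(1,4,4) value=9
Op 10: merge R0<->R2 -> R0=(1,4,4) R2=(1,4,4)
Op 11: merge R0<->R1 -> R0=(1,4,4) R1=(1,4,4)
Op 12: inc R0 by 1 -> R0=(2,4,4) value=10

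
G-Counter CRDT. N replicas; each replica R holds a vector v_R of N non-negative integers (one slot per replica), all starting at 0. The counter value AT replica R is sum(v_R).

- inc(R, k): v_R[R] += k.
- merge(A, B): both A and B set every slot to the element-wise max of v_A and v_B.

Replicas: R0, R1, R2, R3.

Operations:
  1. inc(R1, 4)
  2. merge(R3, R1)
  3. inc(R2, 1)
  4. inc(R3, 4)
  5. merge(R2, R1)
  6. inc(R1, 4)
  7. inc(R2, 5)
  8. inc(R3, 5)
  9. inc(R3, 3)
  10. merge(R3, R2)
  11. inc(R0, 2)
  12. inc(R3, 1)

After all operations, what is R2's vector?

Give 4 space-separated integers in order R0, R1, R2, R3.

Op 1: inc R1 by 4 -> R1=(0,4,0,0) value=4
Op 2: merge R3<->R1 -> R3=(0,4,0,0) R1=(0,4,0,0)
Op 3: inc R2 by 1 -> R2=(0,0,1,0) value=1
Op 4: inc R3 by 4 -> R3=(0,4,0,4) value=8
Op 5: merge R2<->R1 -> R2=(0,4,1,0) R1=(0,4,1,0)
Op 6: inc R1 by 4 -> R1=(0,8,1,0) value=9
Op 7: inc R2 by 5 -> R2=(0,4,6,0) value=10
Op 8: inc R3 by 5 -> R3=(0,4,0,9) value=13
Op 9: inc R3 by 3 -> R3=(0,4,0,12) value=16
Op 10: merge R3<->R2 -> R3=(0,4,6,12) R2=(0,4,6,12)
Op 11: inc R0 by 2 -> R0=(2,0,0,0) value=2
Op 12: inc R3 by 1 -> R3=(0,4,6,13) value=23

Answer: 0 4 6 12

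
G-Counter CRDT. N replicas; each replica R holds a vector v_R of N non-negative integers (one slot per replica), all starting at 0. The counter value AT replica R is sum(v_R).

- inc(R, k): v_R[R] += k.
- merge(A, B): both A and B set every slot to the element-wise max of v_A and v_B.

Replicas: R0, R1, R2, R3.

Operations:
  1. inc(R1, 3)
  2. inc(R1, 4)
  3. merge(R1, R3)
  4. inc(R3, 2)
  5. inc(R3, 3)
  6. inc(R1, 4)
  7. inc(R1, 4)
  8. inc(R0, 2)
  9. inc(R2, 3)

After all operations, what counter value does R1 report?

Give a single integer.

Op 1: inc R1 by 3 -> R1=(0,3,0,0) value=3
Op 2: inc R1 by 4 -> R1=(0,7,0,0) value=7
Op 3: merge R1<->R3 -> R1=(0,7,0,0) R3=(0,7,0,0)
Op 4: inc R3 by 2 -> R3=(0,7,0,2) value=9
Op 5: inc R3 by 3 -> R3=(0,7,0,5) value=12
Op 6: inc R1 by 4 -> R1=(0,11,0,0) value=11
Op 7: inc R1 by 4 -> R1=(0,15,0,0) value=15
Op 8: inc R0 by 2 -> R0=(2,0,0,0) value=2
Op 9: inc R2 by 3 -> R2=(0,0,3,0) value=3

Answer: 15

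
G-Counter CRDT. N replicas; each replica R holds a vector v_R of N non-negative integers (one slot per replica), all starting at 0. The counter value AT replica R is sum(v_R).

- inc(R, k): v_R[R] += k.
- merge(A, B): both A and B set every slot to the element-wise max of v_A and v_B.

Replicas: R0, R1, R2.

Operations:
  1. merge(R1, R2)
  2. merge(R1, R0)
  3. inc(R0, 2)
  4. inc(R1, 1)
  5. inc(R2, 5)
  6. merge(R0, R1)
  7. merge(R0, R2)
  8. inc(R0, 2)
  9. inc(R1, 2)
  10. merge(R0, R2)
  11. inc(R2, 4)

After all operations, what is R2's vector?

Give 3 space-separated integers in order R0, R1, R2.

Op 1: merge R1<->R2 -> R1=(0,0,0) R2=(0,0,0)
Op 2: merge R1<->R0 -> R1=(0,0,0) R0=(0,0,0)
Op 3: inc R0 by 2 -> R0=(2,0,0) value=2
Op 4: inc R1 by 1 -> R1=(0,1,0) value=1
Op 5: inc R2 by 5 -> R2=(0,0,5) value=5
Op 6: merge R0<->R1 -> R0=(2,1,0) R1=(2,1,0)
Op 7: merge R0<->R2 -> R0=(2,1,5) R2=(2,1,5)
Op 8: inc R0 by 2 -> R0=(4,1,5) value=10
Op 9: inc R1 by 2 -> R1=(2,3,0) value=5
Op 10: merge R0<->R2 -> R0=(4,1,5) R2=(4,1,5)
Op 11: inc R2 by 4 -> R2=(4,1,9) value=14

Answer: 4 1 9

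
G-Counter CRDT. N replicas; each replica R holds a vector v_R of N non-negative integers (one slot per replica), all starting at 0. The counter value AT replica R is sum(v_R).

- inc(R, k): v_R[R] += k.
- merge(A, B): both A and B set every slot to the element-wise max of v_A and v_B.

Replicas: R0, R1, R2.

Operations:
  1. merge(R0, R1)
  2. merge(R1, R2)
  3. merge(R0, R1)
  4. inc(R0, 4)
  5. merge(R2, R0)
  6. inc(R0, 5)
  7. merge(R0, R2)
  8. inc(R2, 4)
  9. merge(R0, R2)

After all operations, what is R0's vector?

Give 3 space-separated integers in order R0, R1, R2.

Answer: 9 0 4

Derivation:
Op 1: merge R0<->R1 -> R0=(0,0,0) R1=(0,0,0)
Op 2: merge R1<->R2 -> R1=(0,0,0) R2=(0,0,0)
Op 3: merge R0<->R1 -> R0=(0,0,0) R1=(0,0,0)
Op 4: inc R0 by 4 -> R0=(4,0,0) value=4
Op 5: merge R2<->R0 -> R2=(4,0,0) R0=(4,0,0)
Op 6: inc R0 by 5 -> R0=(9,0,0) value=9
Op 7: merge R0<->R2 -> R0=(9,0,0) R2=(9,0,0)
Op 8: inc R2 by 4 -> R2=(9,0,4) value=13
Op 9: merge R0<->R2 -> R0=(9,0,4) R2=(9,0,4)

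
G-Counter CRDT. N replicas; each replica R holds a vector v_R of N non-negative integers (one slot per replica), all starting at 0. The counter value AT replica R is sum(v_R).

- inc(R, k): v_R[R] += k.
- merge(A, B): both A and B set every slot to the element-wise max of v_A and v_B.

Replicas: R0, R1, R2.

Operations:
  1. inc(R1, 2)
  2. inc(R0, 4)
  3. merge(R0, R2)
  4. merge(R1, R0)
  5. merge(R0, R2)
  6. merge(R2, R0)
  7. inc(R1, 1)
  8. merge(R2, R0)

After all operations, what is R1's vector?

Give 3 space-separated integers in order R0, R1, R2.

Answer: 4 3 0

Derivation:
Op 1: inc R1 by 2 -> R1=(0,2,0) value=2
Op 2: inc R0 by 4 -> R0=(4,0,0) value=4
Op 3: merge R0<->R2 -> R0=(4,0,0) R2=(4,0,0)
Op 4: merge R1<->R0 -> R1=(4,2,0) R0=(4,2,0)
Op 5: merge R0<->R2 -> R0=(4,2,0) R2=(4,2,0)
Op 6: merge R2<->R0 -> R2=(4,2,0) R0=(4,2,0)
Op 7: inc R1 by 1 -> R1=(4,3,0) value=7
Op 8: merge R2<->R0 -> R2=(4,2,0) R0=(4,2,0)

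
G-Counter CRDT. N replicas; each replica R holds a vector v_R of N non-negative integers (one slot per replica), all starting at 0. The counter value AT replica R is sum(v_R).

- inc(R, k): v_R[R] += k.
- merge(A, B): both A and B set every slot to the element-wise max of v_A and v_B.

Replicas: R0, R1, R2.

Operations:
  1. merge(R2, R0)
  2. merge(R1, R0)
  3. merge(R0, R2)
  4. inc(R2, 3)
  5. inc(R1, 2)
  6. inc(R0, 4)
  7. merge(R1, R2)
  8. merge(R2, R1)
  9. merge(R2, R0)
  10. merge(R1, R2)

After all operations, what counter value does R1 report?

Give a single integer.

Op 1: merge R2<->R0 -> R2=(0,0,0) R0=(0,0,0)
Op 2: merge R1<->R0 -> R1=(0,0,0) R0=(0,0,0)
Op 3: merge R0<->R2 -> R0=(0,0,0) R2=(0,0,0)
Op 4: inc R2 by 3 -> R2=(0,0,3) value=3
Op 5: inc R1 by 2 -> R1=(0,2,0) value=2
Op 6: inc R0 by 4 -> R0=(4,0,0) value=4
Op 7: merge R1<->R2 -> R1=(0,2,3) R2=(0,2,3)
Op 8: merge R2<->R1 -> R2=(0,2,3) R1=(0,2,3)
Op 9: merge R2<->R0 -> R2=(4,2,3) R0=(4,2,3)
Op 10: merge R1<->R2 -> R1=(4,2,3) R2=(4,2,3)

Answer: 9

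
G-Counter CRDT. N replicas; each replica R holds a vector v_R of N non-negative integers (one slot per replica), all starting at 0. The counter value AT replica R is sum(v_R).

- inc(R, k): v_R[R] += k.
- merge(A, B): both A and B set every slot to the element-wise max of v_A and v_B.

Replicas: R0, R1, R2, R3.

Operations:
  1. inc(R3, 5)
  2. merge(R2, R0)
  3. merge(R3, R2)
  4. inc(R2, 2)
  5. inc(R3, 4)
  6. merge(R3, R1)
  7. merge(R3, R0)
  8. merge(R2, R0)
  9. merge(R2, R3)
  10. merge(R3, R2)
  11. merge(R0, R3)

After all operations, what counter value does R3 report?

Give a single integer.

Op 1: inc R3 by 5 -> R3=(0,0,0,5) value=5
Op 2: merge R2<->R0 -> R2=(0,0,0,0) R0=(0,0,0,0)
Op 3: merge R3<->R2 -> R3=(0,0,0,5) R2=(0,0,0,5)
Op 4: inc R2 by 2 -> R2=(0,0,2,5) value=7
Op 5: inc R3 by 4 -> R3=(0,0,0,9) value=9
Op 6: merge R3<->R1 -> R3=(0,0,0,9) R1=(0,0,0,9)
Op 7: merge R3<->R0 -> R3=(0,0,0,9) R0=(0,0,0,9)
Op 8: merge R2<->R0 -> R2=(0,0,2,9) R0=(0,0,2,9)
Op 9: merge R2<->R3 -> R2=(0,0,2,9) R3=(0,0,2,9)
Op 10: merge R3<->R2 -> R3=(0,0,2,9) R2=(0,0,2,9)
Op 11: merge R0<->R3 -> R0=(0,0,2,9) R3=(0,0,2,9)

Answer: 11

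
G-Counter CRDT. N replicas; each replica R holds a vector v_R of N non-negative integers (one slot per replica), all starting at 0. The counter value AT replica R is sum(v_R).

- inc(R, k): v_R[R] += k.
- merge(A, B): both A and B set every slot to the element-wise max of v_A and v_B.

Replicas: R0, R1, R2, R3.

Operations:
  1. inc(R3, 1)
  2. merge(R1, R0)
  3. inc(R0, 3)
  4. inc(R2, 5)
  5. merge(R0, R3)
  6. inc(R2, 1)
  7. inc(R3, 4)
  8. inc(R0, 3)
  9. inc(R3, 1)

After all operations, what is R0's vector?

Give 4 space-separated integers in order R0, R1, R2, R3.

Op 1: inc R3 by 1 -> R3=(0,0,0,1) value=1
Op 2: merge R1<->R0 -> R1=(0,0,0,0) R0=(0,0,0,0)
Op 3: inc R0 by 3 -> R0=(3,0,0,0) value=3
Op 4: inc R2 by 5 -> R2=(0,0,5,0) value=5
Op 5: merge R0<->R3 -> R0=(3,0,0,1) R3=(3,0,0,1)
Op 6: inc R2 by 1 -> R2=(0,0,6,0) value=6
Op 7: inc R3 by 4 -> R3=(3,0,0,5) value=8
Op 8: inc R0 by 3 -> R0=(6,0,0,1) value=7
Op 9: inc R3 by 1 -> R3=(3,0,0,6) value=9

Answer: 6 0 0 1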